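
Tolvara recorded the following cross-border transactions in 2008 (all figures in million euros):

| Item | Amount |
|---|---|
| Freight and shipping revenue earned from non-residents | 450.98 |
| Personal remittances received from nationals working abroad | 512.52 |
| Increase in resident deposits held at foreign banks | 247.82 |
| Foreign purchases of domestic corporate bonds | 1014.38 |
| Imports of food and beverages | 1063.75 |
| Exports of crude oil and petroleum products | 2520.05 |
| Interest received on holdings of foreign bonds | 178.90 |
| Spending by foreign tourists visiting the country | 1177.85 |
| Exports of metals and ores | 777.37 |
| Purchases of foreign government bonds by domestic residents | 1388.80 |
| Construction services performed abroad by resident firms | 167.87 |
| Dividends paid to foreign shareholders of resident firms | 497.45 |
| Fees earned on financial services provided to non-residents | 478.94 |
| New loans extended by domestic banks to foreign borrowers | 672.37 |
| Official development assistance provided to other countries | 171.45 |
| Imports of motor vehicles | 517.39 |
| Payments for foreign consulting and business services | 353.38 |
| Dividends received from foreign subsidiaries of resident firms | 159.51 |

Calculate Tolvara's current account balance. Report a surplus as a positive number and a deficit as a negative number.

3820.57

Goods: -1063.75 + 2520.05 - 517.39 + 777.37 = 1716.28
Services: 478.94 + 1177.85 - 353.38 + 450.98 + 167.87 = 1922.26
Primary income: 159.51 + 178.90 - 497.45 = -159.04
Secondary income: -171.45 + 512.52 = 341.07
Current account = 1716.28 + 1922.26 + (-159.04) + 341.07 = 3820.57
(Excluded from the current account — financial account: increase in resident deposits held at foreign banks 247.82, foreign purchases of domestic corporate bonds 1014.38, purchases of foreign government bonds by domestic residents 1388.80, new loans extended by domestic banks to foreign borrowers 672.37.)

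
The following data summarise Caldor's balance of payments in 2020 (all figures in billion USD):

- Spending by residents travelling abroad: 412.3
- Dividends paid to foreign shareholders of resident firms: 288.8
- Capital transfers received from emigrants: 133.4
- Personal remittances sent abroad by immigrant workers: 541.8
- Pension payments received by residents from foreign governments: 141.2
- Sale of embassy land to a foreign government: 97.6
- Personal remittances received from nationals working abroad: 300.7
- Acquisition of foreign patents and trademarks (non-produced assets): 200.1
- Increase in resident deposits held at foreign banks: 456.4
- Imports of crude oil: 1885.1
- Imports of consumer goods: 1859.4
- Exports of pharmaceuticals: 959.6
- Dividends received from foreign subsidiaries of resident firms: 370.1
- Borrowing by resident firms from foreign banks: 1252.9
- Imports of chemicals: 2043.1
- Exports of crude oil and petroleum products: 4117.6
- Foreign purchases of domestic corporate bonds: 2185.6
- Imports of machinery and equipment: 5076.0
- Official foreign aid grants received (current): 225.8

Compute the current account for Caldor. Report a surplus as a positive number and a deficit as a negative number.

-5991.5

Goods: 4117.6 + 959.6 - 1859.4 - 1885.1 - 5076.0 - 2043.1 = -5786.4
Services: -412.3
Primary income: -288.8 + 370.1 = 81.3
Secondary income: -541.8 + 225.8 + 141.2 + 300.7 = 125.9
Current account = (-5786.4) + (-412.3) + 81.3 + 125.9 = -5991.5
(Excluded from the current account — capital account: capital transfers received from emigrants 133.4, sale of embassy land to a foreign government 97.6, acquisition of foreign patents and trademarks (non-produced assets) 200.1; financial account: increase in resident deposits held at foreign banks 456.4, borrowing by resident firms from foreign banks 1252.9, foreign purchases of domestic corporate bonds 2185.6.)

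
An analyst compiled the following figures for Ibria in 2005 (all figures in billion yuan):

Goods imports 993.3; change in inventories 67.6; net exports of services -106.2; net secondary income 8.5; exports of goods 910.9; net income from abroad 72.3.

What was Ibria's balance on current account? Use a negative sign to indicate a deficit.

Goods balance = 910.9 - 993.3 = -82.4
Services balance = -106.2
Trade balance (goods + services) = -82.4 + (-106.2) = -188.6
Net primary income = 72.3
Net secondary income = 8.5
Current account = -188.6 + 72.3 + 8.5 = -107.8

-107.8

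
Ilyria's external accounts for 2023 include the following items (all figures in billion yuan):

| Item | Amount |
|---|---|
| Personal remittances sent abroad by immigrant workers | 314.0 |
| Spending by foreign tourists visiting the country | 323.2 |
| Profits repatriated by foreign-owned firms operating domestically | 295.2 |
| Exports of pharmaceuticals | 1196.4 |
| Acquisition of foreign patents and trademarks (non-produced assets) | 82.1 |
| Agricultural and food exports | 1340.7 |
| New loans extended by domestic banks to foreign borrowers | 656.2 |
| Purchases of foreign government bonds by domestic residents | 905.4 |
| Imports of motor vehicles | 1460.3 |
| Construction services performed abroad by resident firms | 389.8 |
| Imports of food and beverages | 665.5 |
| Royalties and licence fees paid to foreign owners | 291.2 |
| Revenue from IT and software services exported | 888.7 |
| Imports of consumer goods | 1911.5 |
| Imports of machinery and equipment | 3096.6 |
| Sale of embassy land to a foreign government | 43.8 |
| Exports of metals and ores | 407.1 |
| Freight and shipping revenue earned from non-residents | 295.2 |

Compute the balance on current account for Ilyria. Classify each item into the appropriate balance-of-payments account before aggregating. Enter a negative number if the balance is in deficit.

Goods: -3096.6 - 1911.5 + 407.1 - 1460.3 + 1196.4 + 1340.7 - 665.5 = -4189.7
Services: 389.8 - 291.2 + 888.7 + 295.2 + 323.2 = 1605.7
Primary income: -295.2
Secondary income: -314.0
Current account = (-4189.7) + 1605.7 + (-295.2) + (-314.0) = -3193.2
(Excluded from the current account — capital account: acquisition of foreign patents and trademarks (non-produced assets) 82.1, sale of embassy land to a foreign government 43.8; financial account: new loans extended by domestic banks to foreign borrowers 656.2, purchases of foreign government bonds by domestic residents 905.4.)

-3193.2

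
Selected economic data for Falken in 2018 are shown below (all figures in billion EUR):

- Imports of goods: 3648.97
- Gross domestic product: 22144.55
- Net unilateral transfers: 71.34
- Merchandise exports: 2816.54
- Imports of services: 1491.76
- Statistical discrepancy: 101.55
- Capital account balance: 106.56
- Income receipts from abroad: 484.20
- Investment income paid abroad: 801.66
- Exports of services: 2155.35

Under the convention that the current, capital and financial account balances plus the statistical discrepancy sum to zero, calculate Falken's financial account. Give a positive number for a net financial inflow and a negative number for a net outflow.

Goods balance = 2816.54 - 3648.97 = -832.43
Services balance = 2155.35 - 1491.76 = 663.59
Trade balance (goods + services) = -832.43 + 663.59 = -168.84
Net primary income = 484.20 - 801.66 = -317.46
Net secondary income = 71.34
Current account = -168.84 + (-317.46) + 71.34 = -414.96
Financial account = -(-414.96 + 106.56 + 101.55) = 206.85

206.85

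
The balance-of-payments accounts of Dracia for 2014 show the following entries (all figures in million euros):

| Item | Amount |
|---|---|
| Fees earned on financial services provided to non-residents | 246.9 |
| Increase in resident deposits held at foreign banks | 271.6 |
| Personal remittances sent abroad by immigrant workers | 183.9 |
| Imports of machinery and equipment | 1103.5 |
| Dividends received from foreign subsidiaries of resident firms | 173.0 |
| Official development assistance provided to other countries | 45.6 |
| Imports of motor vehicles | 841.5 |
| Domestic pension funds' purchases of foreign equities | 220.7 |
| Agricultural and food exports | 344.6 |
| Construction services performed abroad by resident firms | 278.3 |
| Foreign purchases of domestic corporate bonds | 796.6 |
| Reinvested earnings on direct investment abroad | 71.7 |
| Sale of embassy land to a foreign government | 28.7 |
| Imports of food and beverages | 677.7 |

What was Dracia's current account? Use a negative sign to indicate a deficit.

-1737.7

Goods: -1103.5 - 677.7 + 344.6 - 841.5 = -2278.1
Services: 278.3 + 246.9 = 525.2
Primary income: 173.0 + 71.7 = 244.7
Secondary income: -45.6 - 183.9 = -229.5
Current account = (-2278.1) + 525.2 + 244.7 + (-229.5) = -1737.7
(Excluded from the current account — financial account: increase in resident deposits held at foreign banks 271.6, domestic pension funds' purchases of foreign equities 220.7, foreign purchases of domestic corporate bonds 796.6; capital account: sale of embassy land to a foreign government 28.7.)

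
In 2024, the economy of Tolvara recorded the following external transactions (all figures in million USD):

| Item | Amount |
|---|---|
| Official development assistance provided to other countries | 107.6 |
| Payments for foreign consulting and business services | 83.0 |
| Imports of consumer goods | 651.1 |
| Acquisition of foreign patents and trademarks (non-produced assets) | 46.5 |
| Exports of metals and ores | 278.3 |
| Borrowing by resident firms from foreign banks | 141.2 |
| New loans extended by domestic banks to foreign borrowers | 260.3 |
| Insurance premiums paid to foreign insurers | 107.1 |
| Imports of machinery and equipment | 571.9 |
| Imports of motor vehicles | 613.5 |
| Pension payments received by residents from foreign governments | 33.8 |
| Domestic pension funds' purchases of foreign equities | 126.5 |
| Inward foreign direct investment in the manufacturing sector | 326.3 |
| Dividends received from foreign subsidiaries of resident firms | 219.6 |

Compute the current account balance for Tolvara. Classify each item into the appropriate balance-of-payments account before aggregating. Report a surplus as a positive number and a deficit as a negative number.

-1602.5

Goods: -613.5 + 278.3 - 651.1 - 571.9 = -1558.2
Services: -107.1 - 83.0 = -190.1
Primary income: 219.6
Secondary income: -107.6 + 33.8 = -73.8
Current account = (-1558.2) + (-190.1) + 219.6 + (-73.8) = -1602.5
(Excluded from the current account — capital account: acquisition of foreign patents and trademarks (non-produced assets) 46.5; financial account: borrowing by resident firms from foreign banks 141.2, new loans extended by domestic banks to foreign borrowers 260.3, domestic pension funds' purchases of foreign equities 126.5, inward foreign direct investment in the manufacturing sector 326.3.)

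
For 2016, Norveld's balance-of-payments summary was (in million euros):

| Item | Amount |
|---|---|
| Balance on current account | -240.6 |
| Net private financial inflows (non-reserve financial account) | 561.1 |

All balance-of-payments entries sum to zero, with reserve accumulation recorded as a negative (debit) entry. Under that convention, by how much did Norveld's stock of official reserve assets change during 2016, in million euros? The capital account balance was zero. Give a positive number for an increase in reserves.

320.5

Official reserve transactions balance = -((-240.6) + 561.1) = -320.5
An accumulation of reserves is recorded as a debit (negative entry), so the change in the stock of reserves is the negative of that balance.
Change in official reserves = -(-320.5) = 320.5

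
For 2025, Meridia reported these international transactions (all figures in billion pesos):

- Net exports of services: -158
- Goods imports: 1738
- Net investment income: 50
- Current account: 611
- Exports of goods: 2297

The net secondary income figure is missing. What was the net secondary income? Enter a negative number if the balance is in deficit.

160

Current account = goods balance + services balance + net primary income + net secondary income
Sum of the known components = 451
Net secondary income = CA - (known components) = 611 - 451 = 160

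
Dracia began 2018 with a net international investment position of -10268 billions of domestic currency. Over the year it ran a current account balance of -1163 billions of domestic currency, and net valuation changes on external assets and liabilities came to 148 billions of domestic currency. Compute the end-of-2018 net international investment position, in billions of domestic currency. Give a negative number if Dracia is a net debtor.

-11283

Change in NIIP = current account + net valuation change = -1163 + 148 = -1015
End-of-year NIIP = -10268 + (-1015) = -11283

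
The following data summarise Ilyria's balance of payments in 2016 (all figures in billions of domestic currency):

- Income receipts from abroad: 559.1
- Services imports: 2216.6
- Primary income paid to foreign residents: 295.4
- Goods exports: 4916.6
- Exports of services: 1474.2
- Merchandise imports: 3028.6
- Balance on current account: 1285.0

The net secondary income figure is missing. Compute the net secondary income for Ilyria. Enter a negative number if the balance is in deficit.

-124.3

Current account = goods balance + services balance + net primary income + net secondary income
Sum of the known components = 1409.3
Net secondary income = CA - (known components) = 1285.0 - 1409.3 = -124.3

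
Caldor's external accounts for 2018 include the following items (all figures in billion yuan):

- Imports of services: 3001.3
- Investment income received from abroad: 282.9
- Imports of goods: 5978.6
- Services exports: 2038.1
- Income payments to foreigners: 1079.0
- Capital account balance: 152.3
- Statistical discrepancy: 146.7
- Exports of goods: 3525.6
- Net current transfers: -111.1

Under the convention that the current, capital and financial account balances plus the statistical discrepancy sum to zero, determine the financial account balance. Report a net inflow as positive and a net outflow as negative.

Goods balance = 3525.6 - 5978.6 = -2453.0
Services balance = 2038.1 - 3001.3 = -963.2
Trade balance (goods + services) = -2453.0 + (-963.2) = -3416.2
Net primary income = 282.9 - 1079.0 = -796.1
Net secondary income = -111.1
Current account = -3416.2 + (-796.1) + (-111.1) = -4323.4
Financial account = -(-4323.4 + 152.3 + 146.7) = 4024.4

4024.4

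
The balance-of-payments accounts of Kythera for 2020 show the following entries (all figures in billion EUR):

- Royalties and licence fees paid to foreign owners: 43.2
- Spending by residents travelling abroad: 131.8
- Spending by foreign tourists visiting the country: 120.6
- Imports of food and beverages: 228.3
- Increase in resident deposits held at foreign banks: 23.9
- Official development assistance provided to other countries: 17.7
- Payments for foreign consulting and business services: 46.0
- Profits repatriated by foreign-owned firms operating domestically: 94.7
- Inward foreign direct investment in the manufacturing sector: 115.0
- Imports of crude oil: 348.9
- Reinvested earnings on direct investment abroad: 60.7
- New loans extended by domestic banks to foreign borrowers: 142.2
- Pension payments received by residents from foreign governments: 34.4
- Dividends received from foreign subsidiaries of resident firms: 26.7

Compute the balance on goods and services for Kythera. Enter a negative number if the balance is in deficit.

Goods: -228.3 - 348.9 = -577.2
Services: -131.8 - 43.2 - 46.0 + 120.6 = -100.4
Trade balance = -577.2 + (-100.4) = -677.6
(Excluded from the trade balance — financial account: increase in resident deposits held at foreign banks 23.9, inward foreign direct investment in the manufacturing sector 115.0, new loans extended by domestic banks to foreign borrowers 142.2; secondary income: official development assistance provided to other countries 17.7, pension payments received by residents from foreign governments 34.4; primary income: profits repatriated by foreign-owned firms operating domestically 94.7, reinvested earnings on direct investment abroad 60.7, dividends received from foreign subsidiaries of resident firms 26.7.)

-677.6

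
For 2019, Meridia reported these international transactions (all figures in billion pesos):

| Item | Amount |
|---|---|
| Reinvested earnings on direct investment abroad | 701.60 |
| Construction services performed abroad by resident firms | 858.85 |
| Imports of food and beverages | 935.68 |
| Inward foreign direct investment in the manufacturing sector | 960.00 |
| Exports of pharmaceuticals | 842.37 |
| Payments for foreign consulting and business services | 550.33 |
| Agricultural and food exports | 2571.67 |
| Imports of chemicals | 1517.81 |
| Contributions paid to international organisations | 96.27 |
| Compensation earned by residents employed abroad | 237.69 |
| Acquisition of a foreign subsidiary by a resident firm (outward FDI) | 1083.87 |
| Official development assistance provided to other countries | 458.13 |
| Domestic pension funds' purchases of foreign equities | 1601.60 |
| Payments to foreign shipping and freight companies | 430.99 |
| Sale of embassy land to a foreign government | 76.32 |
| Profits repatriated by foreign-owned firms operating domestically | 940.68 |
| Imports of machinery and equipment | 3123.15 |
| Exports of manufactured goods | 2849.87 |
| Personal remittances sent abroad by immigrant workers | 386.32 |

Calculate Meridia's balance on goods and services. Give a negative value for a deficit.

564.80

Goods: -1517.81 + 842.37 + 2849.87 - 3123.15 + 2571.67 - 935.68 = 687.27
Services: 858.85 - 550.33 - 430.99 = -122.47
Trade balance = 687.27 + (-122.47) = 564.80
(Excluded from the trade balance — primary income: reinvested earnings on direct investment abroad 701.60, compensation earned by residents employed abroad 237.69, profits repatriated by foreign-owned firms operating domestically 940.68; financial account: inward foreign direct investment in the manufacturing sector 960.00, acquisition of a foreign subsidiary by a resident firm (outward FDI) 1083.87, domestic pension funds' purchases of foreign equities 1601.60; secondary income: contributions paid to international organisations 96.27, official development assistance provided to other countries 458.13, personal remittances sent abroad by immigrant workers 386.32; capital account: sale of embassy land to a foreign government 76.32.)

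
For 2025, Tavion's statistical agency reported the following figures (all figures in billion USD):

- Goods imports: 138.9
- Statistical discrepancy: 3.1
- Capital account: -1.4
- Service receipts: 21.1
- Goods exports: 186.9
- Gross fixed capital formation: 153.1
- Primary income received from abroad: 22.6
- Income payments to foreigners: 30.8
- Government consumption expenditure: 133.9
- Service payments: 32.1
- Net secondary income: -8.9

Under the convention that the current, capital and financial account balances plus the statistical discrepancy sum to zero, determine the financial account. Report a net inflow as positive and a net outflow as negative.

-21.6

Goods balance = 186.9 - 138.9 = 48.0
Services balance = 21.1 - 32.1 = -11.0
Trade balance (goods + services) = 48.0 + (-11.0) = 37.0
Net primary income = 22.6 - 30.8 = -8.2
Net secondary income = -8.9
Current account = 37.0 + (-8.2) + (-8.9) = 19.9
Financial account = -(19.9 + (-1.4) + 3.1) = -21.6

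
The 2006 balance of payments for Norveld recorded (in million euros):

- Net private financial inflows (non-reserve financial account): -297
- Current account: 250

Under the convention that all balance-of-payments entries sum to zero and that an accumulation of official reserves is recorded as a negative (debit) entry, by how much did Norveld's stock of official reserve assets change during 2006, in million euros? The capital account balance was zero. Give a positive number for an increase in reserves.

-47

Official reserve transactions balance = -(250 + (-297)) = 47
An accumulation of reserves is recorded as a debit (negative entry), so the change in the stock of reserves is the negative of that balance.
Change in official reserves = -(47) = -47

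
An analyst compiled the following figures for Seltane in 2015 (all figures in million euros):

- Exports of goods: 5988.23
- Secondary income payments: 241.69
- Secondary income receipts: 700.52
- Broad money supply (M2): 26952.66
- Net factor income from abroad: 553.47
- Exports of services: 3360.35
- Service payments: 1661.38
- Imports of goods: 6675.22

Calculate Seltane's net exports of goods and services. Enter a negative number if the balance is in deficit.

1011.98

Goods balance = 5988.23 - 6675.22 = -686.99
Services balance = 3360.35 - 1661.38 = 1698.97
Trade balance (goods + services) = -686.99 + 1698.97 = 1011.98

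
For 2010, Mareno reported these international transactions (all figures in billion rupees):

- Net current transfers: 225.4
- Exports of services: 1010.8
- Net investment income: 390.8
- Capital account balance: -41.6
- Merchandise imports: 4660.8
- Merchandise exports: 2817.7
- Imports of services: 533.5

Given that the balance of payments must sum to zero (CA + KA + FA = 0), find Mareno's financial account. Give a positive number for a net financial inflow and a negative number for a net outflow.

791.2

Goods balance = 2817.7 - 4660.8 = -1843.1
Services balance = 1010.8 - 533.5 = 477.3
Trade balance (goods + services) = -1843.1 + 477.3 = -1365.8
Net primary income = 390.8
Net secondary income = 225.4
Current account = -1365.8 + 390.8 + 225.4 = -749.6
Financial account = -(-749.6 + (-41.6)) = 791.2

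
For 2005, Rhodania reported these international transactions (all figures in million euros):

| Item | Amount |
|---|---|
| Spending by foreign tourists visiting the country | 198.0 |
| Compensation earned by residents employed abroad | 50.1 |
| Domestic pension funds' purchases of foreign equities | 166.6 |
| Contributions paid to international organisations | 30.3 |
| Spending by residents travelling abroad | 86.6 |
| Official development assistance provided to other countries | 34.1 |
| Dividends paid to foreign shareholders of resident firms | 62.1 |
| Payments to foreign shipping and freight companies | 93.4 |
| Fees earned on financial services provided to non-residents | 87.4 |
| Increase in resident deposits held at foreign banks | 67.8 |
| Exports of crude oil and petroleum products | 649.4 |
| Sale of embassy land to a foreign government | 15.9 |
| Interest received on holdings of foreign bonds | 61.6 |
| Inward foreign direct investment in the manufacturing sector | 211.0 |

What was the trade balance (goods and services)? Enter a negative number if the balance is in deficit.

Goods: 649.4
Services: 198.0 - 86.6 - 93.4 + 87.4 = 105.4
Trade balance = 649.4 + 105.4 = 754.8
(Excluded from the trade balance — primary income: compensation earned by residents employed abroad 50.1, dividends paid to foreign shareholders of resident firms 62.1, interest received on holdings of foreign bonds 61.6; financial account: domestic pension funds' purchases of foreign equities 166.6, increase in resident deposits held at foreign banks 67.8, inward foreign direct investment in the manufacturing sector 211.0; secondary income: contributions paid to international organisations 30.3, official development assistance provided to other countries 34.1; capital account: sale of embassy land to a foreign government 15.9.)

754.8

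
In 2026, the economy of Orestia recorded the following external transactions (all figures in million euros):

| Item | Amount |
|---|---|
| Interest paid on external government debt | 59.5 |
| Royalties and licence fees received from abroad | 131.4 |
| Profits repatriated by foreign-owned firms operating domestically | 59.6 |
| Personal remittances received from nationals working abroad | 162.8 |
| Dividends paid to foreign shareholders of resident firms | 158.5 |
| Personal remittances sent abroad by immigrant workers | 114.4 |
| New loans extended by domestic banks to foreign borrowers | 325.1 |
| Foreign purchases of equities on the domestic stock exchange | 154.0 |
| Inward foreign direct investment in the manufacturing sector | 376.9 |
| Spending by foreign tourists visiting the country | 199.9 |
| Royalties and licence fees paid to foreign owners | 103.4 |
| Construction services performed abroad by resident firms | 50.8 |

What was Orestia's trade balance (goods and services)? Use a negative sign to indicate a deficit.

278.7

Services: 199.9 + 50.8 + 131.4 - 103.4 = 278.7
Trade balance = 0.0 + 278.7 = 278.7
(Excluded from the trade balance — primary income: interest paid on external government debt 59.5, profits repatriated by foreign-owned firms operating domestically 59.6, dividends paid to foreign shareholders of resident firms 158.5; secondary income: personal remittances received from nationals working abroad 162.8, personal remittances sent abroad by immigrant workers 114.4; financial account: new loans extended by domestic banks to foreign borrowers 325.1, foreign purchases of equities on the domestic stock exchange 154.0, inward foreign direct investment in the manufacturing sector 376.9.)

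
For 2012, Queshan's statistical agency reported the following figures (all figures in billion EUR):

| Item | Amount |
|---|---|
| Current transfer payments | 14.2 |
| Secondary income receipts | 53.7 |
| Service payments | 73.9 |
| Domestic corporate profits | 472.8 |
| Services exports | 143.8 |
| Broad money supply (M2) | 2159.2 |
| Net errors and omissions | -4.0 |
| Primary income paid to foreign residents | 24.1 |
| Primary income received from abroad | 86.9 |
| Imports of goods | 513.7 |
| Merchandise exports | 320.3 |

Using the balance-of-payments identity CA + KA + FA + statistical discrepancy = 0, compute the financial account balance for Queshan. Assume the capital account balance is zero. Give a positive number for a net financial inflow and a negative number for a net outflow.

25.2

Goods balance = 320.3 - 513.7 = -193.4
Services balance = 143.8 - 73.9 = 69.9
Trade balance (goods + services) = -193.4 + 69.9 = -123.5
Net primary income = 86.9 - 24.1 = 62.8
Net secondary income = 53.7 - 14.2 = 39.5
Current account = -123.5 + 62.8 + 39.5 = -21.2
Financial account = -(-21.2 + (-4.0)) = 25.2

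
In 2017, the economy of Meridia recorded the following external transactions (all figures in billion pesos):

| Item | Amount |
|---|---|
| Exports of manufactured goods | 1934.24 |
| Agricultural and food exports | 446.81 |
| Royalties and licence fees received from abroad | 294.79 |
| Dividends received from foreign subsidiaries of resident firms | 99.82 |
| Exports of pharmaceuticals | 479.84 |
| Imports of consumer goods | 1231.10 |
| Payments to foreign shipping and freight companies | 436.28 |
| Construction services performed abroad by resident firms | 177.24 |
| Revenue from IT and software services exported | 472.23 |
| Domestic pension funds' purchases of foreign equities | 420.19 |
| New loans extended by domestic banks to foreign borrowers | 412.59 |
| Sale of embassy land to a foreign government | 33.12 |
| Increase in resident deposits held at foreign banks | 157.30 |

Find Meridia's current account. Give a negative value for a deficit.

2237.59

Goods: 479.84 + 1934.24 - 1231.10 + 446.81 = 1629.79
Services: 177.24 + 472.23 - 436.28 + 294.79 = 507.98
Primary income: 99.82
Current account = 1629.79 + 507.98 + 99.82 = 2237.59
(Excluded from the current account — financial account: domestic pension funds' purchases of foreign equities 420.19, new loans extended by domestic banks to foreign borrowers 412.59, increase in resident deposits held at foreign banks 157.30; capital account: sale of embassy land to a foreign government 33.12.)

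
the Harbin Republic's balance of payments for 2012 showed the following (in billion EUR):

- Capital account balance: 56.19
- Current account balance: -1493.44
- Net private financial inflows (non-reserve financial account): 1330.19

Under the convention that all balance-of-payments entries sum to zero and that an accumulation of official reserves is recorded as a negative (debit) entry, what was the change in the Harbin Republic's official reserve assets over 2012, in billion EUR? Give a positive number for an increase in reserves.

-107.06

Official reserve transactions balance = -((-1493.44) + 56.19 + 1330.19) = 107.06
An accumulation of reserves is recorded as a debit (negative entry), so the change in the stock of reserves is the negative of that balance.
Change in official reserves = -(107.06) = -107.06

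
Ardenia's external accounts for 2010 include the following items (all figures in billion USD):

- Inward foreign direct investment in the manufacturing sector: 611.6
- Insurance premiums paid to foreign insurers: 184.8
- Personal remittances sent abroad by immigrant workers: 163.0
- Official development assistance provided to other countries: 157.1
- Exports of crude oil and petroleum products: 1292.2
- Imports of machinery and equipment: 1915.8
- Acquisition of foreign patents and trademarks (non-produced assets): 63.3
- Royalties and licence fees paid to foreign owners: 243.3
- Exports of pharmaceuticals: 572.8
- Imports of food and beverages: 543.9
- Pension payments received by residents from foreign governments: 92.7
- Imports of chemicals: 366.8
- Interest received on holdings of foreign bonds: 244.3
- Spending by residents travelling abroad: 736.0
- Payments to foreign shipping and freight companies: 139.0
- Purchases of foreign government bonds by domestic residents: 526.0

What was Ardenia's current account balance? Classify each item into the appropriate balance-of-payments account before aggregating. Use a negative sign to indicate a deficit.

-2247.7

Goods: -543.9 + 1292.2 - 1915.8 + 572.8 - 366.8 = -961.5
Services: -139.0 - 184.8 - 736.0 - 243.3 = -1303.1
Primary income: 244.3
Secondary income: 92.7 - 163.0 - 157.1 = -227.4
Current account = (-961.5) + (-1303.1) + 244.3 + (-227.4) = -2247.7
(Excluded from the current account — financial account: inward foreign direct investment in the manufacturing sector 611.6, purchases of foreign government bonds by domestic residents 526.0; capital account: acquisition of foreign patents and trademarks (non-produced assets) 63.3.)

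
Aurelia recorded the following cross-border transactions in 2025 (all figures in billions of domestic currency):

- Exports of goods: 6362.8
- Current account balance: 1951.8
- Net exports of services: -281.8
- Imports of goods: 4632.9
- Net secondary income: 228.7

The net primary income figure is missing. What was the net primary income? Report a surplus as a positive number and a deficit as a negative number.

275.0

Current account = goods balance + services balance + net primary income + net secondary income
Sum of the known components = 1676.8
Net primary income = CA - (known components) = 1951.8 - 1676.8 = 275.0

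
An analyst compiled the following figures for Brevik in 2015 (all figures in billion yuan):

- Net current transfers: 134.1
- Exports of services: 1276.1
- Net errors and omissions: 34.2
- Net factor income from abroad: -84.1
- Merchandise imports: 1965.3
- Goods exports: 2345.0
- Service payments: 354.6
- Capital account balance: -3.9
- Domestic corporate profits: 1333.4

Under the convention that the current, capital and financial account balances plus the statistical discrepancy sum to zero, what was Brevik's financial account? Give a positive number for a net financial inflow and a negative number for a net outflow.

-1381.5

Goods balance = 2345.0 - 1965.3 = 379.7
Services balance = 1276.1 - 354.6 = 921.5
Trade balance (goods + services) = 379.7 + 921.5 = 1301.2
Net primary income = -84.1
Net secondary income = 134.1
Current account = 1301.2 + (-84.1) + 134.1 = 1351.2
Financial account = -(1351.2 + (-3.9) + 34.2) = -1381.5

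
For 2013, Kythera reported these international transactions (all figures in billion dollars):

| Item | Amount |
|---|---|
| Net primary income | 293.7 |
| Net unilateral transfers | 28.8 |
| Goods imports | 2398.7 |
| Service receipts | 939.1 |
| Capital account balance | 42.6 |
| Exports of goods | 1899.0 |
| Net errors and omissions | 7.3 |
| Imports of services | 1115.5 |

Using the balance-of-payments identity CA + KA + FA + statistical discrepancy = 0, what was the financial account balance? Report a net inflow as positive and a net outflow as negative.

303.7

Goods balance = 1899.0 - 2398.7 = -499.7
Services balance = 939.1 - 1115.5 = -176.4
Trade balance (goods + services) = -499.7 + (-176.4) = -676.1
Net primary income = 293.7
Net secondary income = 28.8
Current account = -676.1 + 293.7 + 28.8 = -353.6
Financial account = -(-353.6 + 42.6 + 7.3) = 303.7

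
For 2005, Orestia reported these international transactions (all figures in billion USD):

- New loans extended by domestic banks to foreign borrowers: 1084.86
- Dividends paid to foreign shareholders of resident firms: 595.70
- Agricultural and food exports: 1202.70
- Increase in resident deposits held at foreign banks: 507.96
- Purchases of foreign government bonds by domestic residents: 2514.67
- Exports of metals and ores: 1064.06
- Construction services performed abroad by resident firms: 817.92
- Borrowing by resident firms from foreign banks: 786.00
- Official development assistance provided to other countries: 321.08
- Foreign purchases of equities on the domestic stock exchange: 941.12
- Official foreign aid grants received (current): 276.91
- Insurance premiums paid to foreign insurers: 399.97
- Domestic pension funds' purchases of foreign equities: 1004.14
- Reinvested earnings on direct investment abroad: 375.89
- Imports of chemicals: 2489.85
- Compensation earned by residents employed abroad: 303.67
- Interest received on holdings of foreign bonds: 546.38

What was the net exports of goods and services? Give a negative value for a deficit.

Goods: 1064.06 - 2489.85 + 1202.70 = -223.09
Services: -399.97 + 817.92 = 417.95
Trade balance = -223.09 + 417.95 = 194.86
(Excluded from the trade balance — financial account: new loans extended by domestic banks to foreign borrowers 1084.86, increase in resident deposits held at foreign banks 507.96, purchases of foreign government bonds by domestic residents 2514.67, borrowing by resident firms from foreign banks 786.00, foreign purchases of equities on the domestic stock exchange 941.12, domestic pension funds' purchases of foreign equities 1004.14; primary income: dividends paid to foreign shareholders of resident firms 595.70, reinvested earnings on direct investment abroad 375.89, compensation earned by residents employed abroad 303.67, interest received on holdings of foreign bonds 546.38; secondary income: official development assistance provided to other countries 321.08, official foreign aid grants received (current) 276.91.)

194.86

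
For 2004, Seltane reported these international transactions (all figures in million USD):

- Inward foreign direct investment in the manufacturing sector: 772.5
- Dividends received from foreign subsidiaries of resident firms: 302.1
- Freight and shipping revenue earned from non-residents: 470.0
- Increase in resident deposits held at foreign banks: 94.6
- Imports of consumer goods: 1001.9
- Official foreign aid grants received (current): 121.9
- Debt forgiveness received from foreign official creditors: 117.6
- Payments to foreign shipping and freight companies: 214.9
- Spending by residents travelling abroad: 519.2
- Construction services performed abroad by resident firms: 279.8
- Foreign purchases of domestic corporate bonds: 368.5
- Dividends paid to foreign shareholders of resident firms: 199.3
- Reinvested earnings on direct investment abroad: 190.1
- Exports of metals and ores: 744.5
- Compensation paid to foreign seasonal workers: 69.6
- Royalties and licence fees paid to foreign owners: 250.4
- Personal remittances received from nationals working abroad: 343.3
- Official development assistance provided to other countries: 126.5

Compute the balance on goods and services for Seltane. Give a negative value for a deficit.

Goods: 744.5 - 1001.9 = -257.4
Services: 470.0 + 279.8 - 214.9 - 519.2 - 250.4 = -234.7
Trade balance = -257.4 + (-234.7) = -492.1
(Excluded from the trade balance — financial account: inward foreign direct investment in the manufacturing sector 772.5, increase in resident deposits held at foreign banks 94.6, foreign purchases of domestic corporate bonds 368.5; primary income: dividends received from foreign subsidiaries of resident firms 302.1, dividends paid to foreign shareholders of resident firms 199.3, reinvested earnings on direct investment abroad 190.1, compensation paid to foreign seasonal workers 69.6; secondary income: official foreign aid grants received (current) 121.9, personal remittances received from nationals working abroad 343.3, official development assistance provided to other countries 126.5; capital account: debt forgiveness received from foreign official creditors 117.6.)

-492.1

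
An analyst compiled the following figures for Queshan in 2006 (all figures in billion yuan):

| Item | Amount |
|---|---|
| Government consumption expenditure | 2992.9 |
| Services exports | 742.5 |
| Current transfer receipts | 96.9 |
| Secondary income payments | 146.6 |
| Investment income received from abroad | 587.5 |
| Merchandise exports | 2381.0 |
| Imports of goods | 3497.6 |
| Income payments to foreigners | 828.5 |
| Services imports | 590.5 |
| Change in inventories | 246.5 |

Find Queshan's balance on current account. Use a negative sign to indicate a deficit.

-1255.3

Goods balance = 2381.0 - 3497.6 = -1116.6
Services balance = 742.5 - 590.5 = 152.0
Trade balance (goods + services) = -1116.6 + 152.0 = -964.6
Net primary income = 587.5 - 828.5 = -241.0
Net secondary income = 96.9 - 146.6 = -49.7
Current account = -964.6 + (-241.0) + (-49.7) = -1255.3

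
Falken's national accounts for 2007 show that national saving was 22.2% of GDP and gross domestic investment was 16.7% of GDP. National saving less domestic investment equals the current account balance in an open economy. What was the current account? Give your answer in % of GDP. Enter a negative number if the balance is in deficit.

CA = S - I = 22.2 - 16.7 = 5.5

5.5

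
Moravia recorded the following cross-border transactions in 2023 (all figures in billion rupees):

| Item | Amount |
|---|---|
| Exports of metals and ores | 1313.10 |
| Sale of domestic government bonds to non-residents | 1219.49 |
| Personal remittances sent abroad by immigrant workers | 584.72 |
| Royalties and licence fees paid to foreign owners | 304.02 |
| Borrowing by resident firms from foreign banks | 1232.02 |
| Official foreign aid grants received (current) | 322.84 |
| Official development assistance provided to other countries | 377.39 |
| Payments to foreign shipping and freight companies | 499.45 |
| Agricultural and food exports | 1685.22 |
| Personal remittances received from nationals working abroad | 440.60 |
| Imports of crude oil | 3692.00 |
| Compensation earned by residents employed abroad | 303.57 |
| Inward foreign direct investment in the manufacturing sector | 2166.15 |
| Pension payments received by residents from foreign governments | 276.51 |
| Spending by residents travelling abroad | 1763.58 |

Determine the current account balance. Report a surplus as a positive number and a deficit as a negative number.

-2879.32

Goods: 1685.22 + 1313.10 - 3692.00 = -693.68
Services: -499.45 - 1763.58 - 304.02 = -2567.05
Primary income: 303.57
Secondary income: 322.84 + 440.60 + 276.51 - 584.72 - 377.39 = 77.84
Current account = (-693.68) + (-2567.05) + 303.57 + 77.84 = -2879.32
(Excluded from the current account — financial account: sale of domestic government bonds to non-residents 1219.49, borrowing by resident firms from foreign banks 1232.02, inward foreign direct investment in the manufacturing sector 2166.15.)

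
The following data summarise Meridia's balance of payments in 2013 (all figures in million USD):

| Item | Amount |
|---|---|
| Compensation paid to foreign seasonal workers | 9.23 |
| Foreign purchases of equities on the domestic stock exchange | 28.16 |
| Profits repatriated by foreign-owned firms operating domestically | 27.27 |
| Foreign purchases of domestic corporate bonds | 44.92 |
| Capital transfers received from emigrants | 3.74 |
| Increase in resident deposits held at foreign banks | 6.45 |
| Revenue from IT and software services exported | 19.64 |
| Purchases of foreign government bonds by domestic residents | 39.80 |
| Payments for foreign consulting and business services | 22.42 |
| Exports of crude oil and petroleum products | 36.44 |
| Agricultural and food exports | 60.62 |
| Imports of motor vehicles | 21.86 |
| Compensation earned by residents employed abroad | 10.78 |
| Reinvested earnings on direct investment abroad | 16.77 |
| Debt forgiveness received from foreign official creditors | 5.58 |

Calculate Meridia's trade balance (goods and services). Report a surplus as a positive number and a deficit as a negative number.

72.42

Goods: 36.44 - 21.86 + 60.62 = 75.20
Services: -22.42 + 19.64 = -2.78
Trade balance = 75.20 + (-2.78) = 72.42
(Excluded from the trade balance — primary income: compensation paid to foreign seasonal workers 9.23, profits repatriated by foreign-owned firms operating domestically 27.27, compensation earned by residents employed abroad 10.78, reinvested earnings on direct investment abroad 16.77; financial account: foreign purchases of equities on the domestic stock exchange 28.16, foreign purchases of domestic corporate bonds 44.92, increase in resident deposits held at foreign banks 6.45, purchases of foreign government bonds by domestic residents 39.80; capital account: capital transfers received from emigrants 3.74, debt forgiveness received from foreign official creditors 5.58.)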